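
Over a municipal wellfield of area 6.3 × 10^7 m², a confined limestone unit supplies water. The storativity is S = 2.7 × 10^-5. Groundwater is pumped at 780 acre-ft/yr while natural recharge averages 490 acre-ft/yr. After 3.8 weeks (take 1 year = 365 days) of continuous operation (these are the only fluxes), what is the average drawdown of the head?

Net abstraction = 780 − 490 = 290 acre-ft/yr
Q_net = 290 acre-ft/yr = 980 m³/d
t = 3.8 weeks = 26.6 d
ΔV = Q × t = 980 m³/d × 26.6 d = 26070 m³
Δh = ΔV / (S × A) = 26070 / (2.7 × 10^-5 × 6.3 × 10^7) = 15.33 m

Δh ≈ 15.3 m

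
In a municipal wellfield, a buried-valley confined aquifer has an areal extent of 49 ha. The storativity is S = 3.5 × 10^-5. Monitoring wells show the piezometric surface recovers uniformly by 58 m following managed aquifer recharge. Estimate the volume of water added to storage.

A = 49 ha = 4.9 × 10^5 m²
ΔV = S × A × Δh = 3.5 × 10^-5 × 4.9 × 10^5 m² × 58 m = 994.7 m³

ΔV ≈ 995 m³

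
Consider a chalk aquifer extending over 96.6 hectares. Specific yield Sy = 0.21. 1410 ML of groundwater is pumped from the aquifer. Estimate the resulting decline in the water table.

A = 96.6 hectares = 9.66 × 10^5 m²
ΔV = 1410 ML = 1.41 × 10^6 m³
Δh = ΔV / (Sy × A) = 1.41 × 10^6 m³ / (0.21 × 9.66 × 10^5 m²) = 6.951 m

Δh ≈ 6.95 m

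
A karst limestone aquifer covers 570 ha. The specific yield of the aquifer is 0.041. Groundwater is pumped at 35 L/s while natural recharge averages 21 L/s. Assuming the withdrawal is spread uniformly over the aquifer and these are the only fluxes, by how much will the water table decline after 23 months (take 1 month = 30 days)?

A = 570 ha = 5.7 × 10^6 m²
Net abstraction = 35 − 21 = 14 L/s
Q_net = 14 L/s = 1210 m³/d
t = 23 months = 690 d
ΔV = Q × t = 1210 m³/d × 690 d = 8.346 × 10^5 m³
Δh = ΔV / (Sy × A) = 8.346 × 10^5 / (0.041 × 5.7 × 10^6) = 3.571 m

Δh ≈ 3.57 m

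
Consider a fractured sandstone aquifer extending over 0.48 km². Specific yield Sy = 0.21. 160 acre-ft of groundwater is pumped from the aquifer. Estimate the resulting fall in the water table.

A = 0.48 km² = 4.8 × 10^5 m²
ΔV = 160 acre-ft = 1.974 × 10^5 m³
Δh = ΔV / (Sy × A) = 1.974 × 10^5 m³ / (0.21 × 4.8 × 10^5 m²) = 1.958 m

Δh ≈ 1.96 m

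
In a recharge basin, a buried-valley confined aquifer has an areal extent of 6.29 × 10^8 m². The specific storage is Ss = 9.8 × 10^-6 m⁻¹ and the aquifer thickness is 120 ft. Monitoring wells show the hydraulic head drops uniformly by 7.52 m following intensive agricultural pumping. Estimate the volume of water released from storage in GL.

b = 120 ft = 36.58 m
S = Ss × b = 9.8 × 10^-6 m⁻¹ × 36.58 m = 3.584 × 10^-4
ΔV = S × A × Δh = 3.584 × 10^-4 × 6.29 × 10^8 m² × 7.52 m = 1.695 × 10^6 m³
ΔV = 1.695 × 10^6 m³ = 1.695 GL

ΔV ≈ 1.7 GL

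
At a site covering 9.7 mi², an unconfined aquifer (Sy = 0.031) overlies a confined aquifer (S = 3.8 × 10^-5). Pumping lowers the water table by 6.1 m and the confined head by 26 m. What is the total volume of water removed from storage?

ΔV ≈ 4.78 × 10^6 m³

A = 9.7 mi² = 2.512 × 10^7 m²
Unconfined: ΔV_u = Sy × A × Δh_u = 0.031 × 2.512 × 10^7 × 6.1 = 4.751 × 10^6 m³
Confined: ΔV_c = S × A × Δh_c = 3.8 × 10^-5 × 2.512 × 10^7 × 26 = 24820 m³
Total ΔV = 4.751 × 10^6 + 24820 = 4.776 × 10^6 m³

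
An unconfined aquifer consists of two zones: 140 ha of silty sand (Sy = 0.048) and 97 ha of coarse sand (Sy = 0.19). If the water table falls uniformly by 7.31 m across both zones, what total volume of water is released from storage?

A₁ = 140 ha = 1.4 × 10^6 m²; A₂ = 97 ha = 9.7 × 10^5 m²
ΔV₁ = 0.048 × 1.4 × 10^6 × 7.31 = 4.912 × 10^5 m³
ΔV₂ = 0.19 × 9.7 × 10^5 × 7.31 = 1.347 × 10^6 m³
ΔV = ΔV₁ + ΔV₂ = 1.838 × 10^6 m³

ΔV ≈ 1.84 × 10^6 m³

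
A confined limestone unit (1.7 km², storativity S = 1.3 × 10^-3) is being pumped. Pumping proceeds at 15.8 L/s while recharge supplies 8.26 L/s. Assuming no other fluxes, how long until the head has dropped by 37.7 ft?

A = 1.7 km² = 1.7 × 10^6 m²
Δh = 37.7 ft = 11.49 m
ΔV = S × A × Δh = 0.0013 × 1.7 × 10^6 × 11.49 = 25400 m³
Net withdrawal = 15.8 − 8.26 = 7.54 L/s = 651.5 m³/d
t = ΔV / Q = 25400 m³ / 651.5 m³/d = 38.98 d

t ≈ 39 days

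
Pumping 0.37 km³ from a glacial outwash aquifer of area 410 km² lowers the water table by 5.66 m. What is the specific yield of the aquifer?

Sy ≈ 0.16

A = 410 km² = 4.1 × 10^8 m²
ΔV = 0.37 km³ = 3.7 × 10^8 m³
Sy = ΔV / (A × Δh) = 3.7 × 10^8 m³ / (4.1 × 10^8 m² × 5.66 m) = 0.1594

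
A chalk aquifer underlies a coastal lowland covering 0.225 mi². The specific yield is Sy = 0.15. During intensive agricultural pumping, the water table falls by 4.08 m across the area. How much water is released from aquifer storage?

A = 0.225 mi² = 5.827 × 10^5 m²
ΔV = Sy × A × Δh = 0.15 × 5.827 × 10^5 m² × 4.08 m = 3.566 × 10^5 m³

ΔV ≈ 3.57 × 10^5 m³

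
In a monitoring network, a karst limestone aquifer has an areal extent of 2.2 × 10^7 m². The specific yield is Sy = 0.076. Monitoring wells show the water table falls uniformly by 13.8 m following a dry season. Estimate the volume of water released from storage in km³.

ΔV = Sy × A × Δh = 0.076 × 2.2 × 10^7 m² × 13.8 m = 2.307 × 10^7 m³
ΔV = 2.307 × 10^7 m³ = 0.02307 km³

ΔV ≈ 0.0231 km³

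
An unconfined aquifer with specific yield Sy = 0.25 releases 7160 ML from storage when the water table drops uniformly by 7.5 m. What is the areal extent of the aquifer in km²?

A ≈ 3.82 km²

ΔV = 7160 ML = 7.16 × 10^6 m³
A = ΔV / (Sy × Δh) = 7.16 × 10^6 / (0.25 × 7.5) = 3.819 × 10^6 m²
A = 3.819 × 10^6 m² = 3.819 km²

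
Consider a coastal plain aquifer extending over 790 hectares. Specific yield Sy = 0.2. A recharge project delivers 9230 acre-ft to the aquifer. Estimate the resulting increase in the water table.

A = 790 hectares = 7.9 × 10^6 m²
ΔV = 9230 acre-ft = 1.139 × 10^7 m³
Δh = ΔV / (Sy × A) = 1.139 × 10^7 m³ / (0.2 × 7.9 × 10^6 m²) = 7.206 m

Δh ≈ 7.21 m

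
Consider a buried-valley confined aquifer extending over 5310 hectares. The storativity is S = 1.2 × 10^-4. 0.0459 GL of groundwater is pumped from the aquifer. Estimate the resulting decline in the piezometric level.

A = 5310 hectares = 5.31 × 10^7 m²
ΔV = 0.0459 GL = 45900 m³
Δh = ΔV / (S × A) = 45900 m³ / (1.2 × 10^-4 × 5.31 × 10^7 m²) = 7.203 m

Δh ≈ 7.2 m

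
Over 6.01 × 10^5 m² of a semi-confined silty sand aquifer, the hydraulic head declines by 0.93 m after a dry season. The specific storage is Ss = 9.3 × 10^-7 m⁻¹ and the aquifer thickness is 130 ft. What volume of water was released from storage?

ΔV ≈ 20.6 m³

b = 130 ft = 39.62 m
S = Ss × b = 9.3 × 10^-7 m⁻¹ × 39.62 m = 3.685 × 10^-5
ΔV = S × A × Δh = 3.685 × 10^-5 × 6.01 × 10^5 m² × 0.93 m = 20.6 m³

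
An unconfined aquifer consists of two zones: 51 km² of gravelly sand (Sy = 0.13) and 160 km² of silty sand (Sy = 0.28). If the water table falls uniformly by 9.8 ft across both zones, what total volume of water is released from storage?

ΔV ≈ 1.54 × 10^8 m³

A₁ = 51 km² = 5.1 × 10^7 m²; A₂ = 160 km² = 1.6 × 10^8 m²
Δh = 9.8 ft = 2.987 m
ΔV₁ = 0.13 × 5.1 × 10^7 × 2.987 = 1.98 × 10^7 m³
ΔV₂ = 0.28 × 1.6 × 10^8 × 2.987 = 1.338 × 10^8 m³
ΔV = ΔV₁ + ΔV₂ = 1.536 × 10^8 m³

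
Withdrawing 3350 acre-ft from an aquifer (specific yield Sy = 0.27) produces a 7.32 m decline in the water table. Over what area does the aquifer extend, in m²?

A ≈ 2.09 × 10^6 m²

ΔV = 3350 acre-ft = 4.132 × 10^6 m³
A = ΔV / (Sy × Δh) = 4.132 × 10^6 / (0.27 × 7.32) = 2.091 × 10^6 m²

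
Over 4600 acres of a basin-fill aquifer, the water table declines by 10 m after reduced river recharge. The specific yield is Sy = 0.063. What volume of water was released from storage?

ΔV ≈ 1.17 × 10^7 m³

A = 4600 acres = 1.862 × 10^7 m²
ΔV = Sy × A × Δh = 0.063 × 1.862 × 10^7 m² × 10 m = 1.173 × 10^7 m³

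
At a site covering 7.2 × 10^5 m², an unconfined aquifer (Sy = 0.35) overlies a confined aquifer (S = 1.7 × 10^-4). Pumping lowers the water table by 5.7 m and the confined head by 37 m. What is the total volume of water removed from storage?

Unconfined: ΔV_u = Sy × A × Δh_u = 0.35 × 7.2 × 10^5 × 5.7 = 1.436 × 10^6 m³
Confined: ΔV_c = S × A × Δh_c = 1.7 × 10^-4 × 7.2 × 10^5 × 37 = 4529 m³
Total ΔV = 1.436 × 10^6 + 4529 = 1.441 × 10^6 m³

ΔV ≈ 1.44 × 10^6 m³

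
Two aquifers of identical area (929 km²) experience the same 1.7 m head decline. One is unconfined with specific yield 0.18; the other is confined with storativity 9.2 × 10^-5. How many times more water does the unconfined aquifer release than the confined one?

ΔV_u / ΔV_c ≈ 1960

A = 929 km² = 9.29 × 10^8 m²
Unconfined: ΔV_u = Sy × A × Δh = 0.18 × 9.29 × 10^8 × 1.7 = 2.843 × 10^8 m³
Confined: ΔV_c = S × A × Δh = 9.2 × 10^-5 × 9.29 × 10^8 × 1.7 = 1.453 × 10^5 m³
Ratio = ΔV_u / ΔV_c = Sy / S = 0.18 / 9.2 × 10^-5 = 1957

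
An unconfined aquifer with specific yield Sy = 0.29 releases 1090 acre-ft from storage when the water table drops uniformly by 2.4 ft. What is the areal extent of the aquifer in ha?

A ≈ 634 ha

Δh = 2.4 ft = 0.7315 m
ΔV = 1090 acre-ft = 1.344 × 10^6 m³
A = ΔV / (Sy × Δh) = 1.344 × 10^6 / (0.29 × 0.7315) = 6.338 × 10^6 m²
A = 6.338 × 10^6 m² = 633.8 ha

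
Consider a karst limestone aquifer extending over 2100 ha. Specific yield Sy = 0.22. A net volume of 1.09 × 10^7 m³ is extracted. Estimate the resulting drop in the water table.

Δh ≈ 2.36 m

A = 2100 ha = 2.1 × 10^7 m²
Δh = ΔV / (Sy × A) = 1.09 × 10^7 m³ / (0.22 × 2.1 × 10^7 m²) = 2.359 m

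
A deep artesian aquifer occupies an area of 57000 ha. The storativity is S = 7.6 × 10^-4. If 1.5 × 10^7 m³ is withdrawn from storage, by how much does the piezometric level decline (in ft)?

A = 57000 ha = 5.7 × 10^8 m²
Δh = ΔV / (S × A) = 1.5 × 10^7 m³ / (7.6 × 10^-4 × 5.7 × 10^8 m²) = 34.63 m
Δh = 34.63 m = 113.6 ft

Δh ≈ 114 ft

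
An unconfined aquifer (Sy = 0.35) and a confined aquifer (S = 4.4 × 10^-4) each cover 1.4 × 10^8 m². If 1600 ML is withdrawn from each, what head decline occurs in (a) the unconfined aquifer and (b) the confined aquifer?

Δh_u ≈ 0.0327 m; Δh_c ≈ 26 m

ΔV = 1600 ML = 1.6 × 10^6 m³
Unconfined: Δh_u = ΔV/(Sy·A) = 1.6 × 10^6/(0.35 × 1.4 × 10^8) = 0.03265 m
Confined: Δh_c = ΔV/(S·A) = 1.6 × 10^6/(4.4 × 10^-4 × 1.4 × 10^8) = 25.97 m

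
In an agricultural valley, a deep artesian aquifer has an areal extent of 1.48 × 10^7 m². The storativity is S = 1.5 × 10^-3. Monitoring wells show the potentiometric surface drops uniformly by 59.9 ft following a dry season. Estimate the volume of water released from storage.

ΔV ≈ 4.05 × 10^5 m³

Δh = 59.9 ft = 18.26 m
ΔV = S × A × Δh = 0.0015 × 1.48 × 10^7 m² × 18.26 m = 4.053 × 10^5 m³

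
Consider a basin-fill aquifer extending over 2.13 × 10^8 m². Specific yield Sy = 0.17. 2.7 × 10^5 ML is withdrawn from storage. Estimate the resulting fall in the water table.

Δh ≈ 7.46 m

ΔV = 2.7 × 10^5 ML = 2.7 × 10^8 m³
Δh = ΔV / (Sy × A) = 2.7 × 10^8 m³ / (0.17 × 2.13 × 10^8 m²) = 7.457 m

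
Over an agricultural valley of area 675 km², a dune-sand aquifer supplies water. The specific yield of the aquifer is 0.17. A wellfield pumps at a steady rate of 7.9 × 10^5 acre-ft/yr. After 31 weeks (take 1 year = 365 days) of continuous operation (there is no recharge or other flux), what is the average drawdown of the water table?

A = 675 km² = 6.75 × 10^8 m²
Q = 7.9 × 10^5 acre-ft/yr = 2.67 × 10^6 m³/d
t = 31 weeks = 217 d
ΔV = Q × t = 2.67 × 10^6 m³/d × 217 d = 5.793 × 10^8 m³
Δh = ΔV / (Sy × A) = 5.793 × 10^8 / (0.17 × 6.75 × 10^8) = 5.049 m

Δh ≈ 5.05 m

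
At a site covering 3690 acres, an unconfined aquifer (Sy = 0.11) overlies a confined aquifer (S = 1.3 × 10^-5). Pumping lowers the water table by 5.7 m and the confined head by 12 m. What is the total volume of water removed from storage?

ΔV ≈ 9.37 × 10^6 m³

A = 3690 acres = 1.493 × 10^7 m²
Unconfined: ΔV_u = Sy × A × Δh_u = 0.11 × 1.493 × 10^7 × 5.7 = 9.363 × 10^6 m³
Confined: ΔV_c = S × A × Δh_c = 1.3 × 10^-5 × 1.493 × 10^7 × 12 = 2330 m³
Total ΔV = 9.363 × 10^6 + 2330 = 9.365 × 10^6 m³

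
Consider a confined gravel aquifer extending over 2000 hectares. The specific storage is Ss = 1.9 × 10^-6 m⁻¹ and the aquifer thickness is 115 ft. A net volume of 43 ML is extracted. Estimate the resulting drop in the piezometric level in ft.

b = 115 ft = 35.05 m
S = Ss × b = 1.9 × 10^-6 m⁻¹ × 35.05 m = 6.66 × 10^-5
A = 2000 hectares = 2 × 10^7 m²
ΔV = 43 ML = 43000 m³
Δh = ΔV / (S × A) = 43000 m³ / (6.66 × 10^-5 × 2 × 10^7 m²) = 32.28 m
Δh = 32.28 m = 105.9 ft

Δh ≈ 106 ft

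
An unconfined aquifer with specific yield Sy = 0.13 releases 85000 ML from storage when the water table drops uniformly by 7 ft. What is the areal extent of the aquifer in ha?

Δh = 7 ft = 2.134 m
ΔV = 85000 ML = 8.5 × 10^7 m³
A = ΔV / (Sy × Δh) = 8.5 × 10^7 / (0.13 × 2.134) = 3.065 × 10^8 m²
A = 3.065 × 10^8 m² = 30650 ha

A ≈ 30600 ha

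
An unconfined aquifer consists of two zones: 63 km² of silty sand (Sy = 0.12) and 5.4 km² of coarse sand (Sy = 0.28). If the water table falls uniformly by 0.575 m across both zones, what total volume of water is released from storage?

ΔV ≈ 5.22 × 10^6 m³

A₁ = 63 km² = 6.3 × 10^7 m²; A₂ = 5.4 km² = 5.4 × 10^6 m²
ΔV₁ = 0.12 × 6.3 × 10^7 × 0.575 = 4.347 × 10^6 m³
ΔV₂ = 0.28 × 5.4 × 10^6 × 0.575 = 8.694 × 10^5 m³
ΔV = ΔV₁ + ΔV₂ = 5.216 × 10^6 m³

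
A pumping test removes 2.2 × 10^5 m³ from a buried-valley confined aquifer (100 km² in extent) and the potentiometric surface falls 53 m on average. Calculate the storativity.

A = 100 km² = 1 × 10^8 m²
S = ΔV / (A × Δh) = 2.2 × 10^5 m³ / (1 × 10^8 m² × 53 m) = 4.151 × 10^-5

S ≈ 4.2 × 10^-5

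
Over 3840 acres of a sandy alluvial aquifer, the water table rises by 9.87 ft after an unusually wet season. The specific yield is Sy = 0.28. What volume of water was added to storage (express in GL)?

A = 3840 acres = 1.554 × 10^7 m²
Δh = 9.87 ft = 3.008 m
ΔV = Sy × A × Δh = 0.28 × 1.554 × 10^7 m² × 3.008 m = 1.309 × 10^7 m³
ΔV = 1.309 × 10^7 m³ = 13.09 GL

ΔV ≈ 13.1 GL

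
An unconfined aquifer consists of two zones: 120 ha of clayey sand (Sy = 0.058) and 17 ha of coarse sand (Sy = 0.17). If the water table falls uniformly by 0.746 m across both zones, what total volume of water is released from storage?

A₁ = 120 ha = 1.2 × 10^6 m²; A₂ = 17 ha = 1.7 × 10^5 m²
ΔV₁ = 0.058 × 1.2 × 10^6 × 0.746 = 51920 m³
ΔV₂ = 0.17 × 1.7 × 10^5 × 0.746 = 21560 m³
ΔV = ΔV₁ + ΔV₂ = 73480 m³

ΔV ≈ 73500 m³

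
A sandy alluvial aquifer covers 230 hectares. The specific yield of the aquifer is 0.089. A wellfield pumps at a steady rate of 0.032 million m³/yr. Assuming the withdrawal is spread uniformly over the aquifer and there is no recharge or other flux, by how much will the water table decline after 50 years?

Δh ≈ 7.82 m

A = 230 hectares = 2.3 × 10^6 m²
Q = 0.032 million m³/yr = 87.67 m³/d
t = 50 years = 18250 d
ΔV = Q × t = 87.67 m³/d × 18250 d = 1.6 × 10^6 m³
Δh = ΔV / (Sy × A) = 1.6 × 10^6 / (0.089 × 2.3 × 10^6) = 7.816 m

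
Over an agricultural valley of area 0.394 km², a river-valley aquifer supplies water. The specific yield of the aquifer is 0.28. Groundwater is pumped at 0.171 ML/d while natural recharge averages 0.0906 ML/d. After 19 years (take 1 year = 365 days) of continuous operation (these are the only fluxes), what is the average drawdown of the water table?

Δh ≈ 5.05 m

A = 0.394 km² = 3.94 × 10^5 m²
Net abstraction = 0.171 − 0.0906 = 0.0804 ML/d
Q_net = 0.0804 ML/d = 80.4 m³/d
t = 19 years = 6935 d
ΔV = Q × t = 80.4 m³/d × 6935 d = 5.576 × 10^5 m³
Δh = ΔV / (Sy × A) = 5.576 × 10^5 / (0.28 × 3.94 × 10^5) = 5.054 m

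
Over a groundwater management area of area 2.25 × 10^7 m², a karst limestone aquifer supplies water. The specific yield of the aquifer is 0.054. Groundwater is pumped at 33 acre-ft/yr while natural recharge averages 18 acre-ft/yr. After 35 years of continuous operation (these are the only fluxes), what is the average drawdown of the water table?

Net abstraction = 33 − 18 = 15 acre-ft/yr
Q_net = 15 acre-ft/yr = 50.69 m³/d
t = 35 years = 12780 d
ΔV = Q × t = 50.69 m³/d × 12780 d = 6.476 × 10^5 m³
Δh = ΔV / (Sy × A) = 6.476 × 10^5 / (0.054 × 2.25 × 10^7) = 0.533 m

Δh ≈ 0.533 m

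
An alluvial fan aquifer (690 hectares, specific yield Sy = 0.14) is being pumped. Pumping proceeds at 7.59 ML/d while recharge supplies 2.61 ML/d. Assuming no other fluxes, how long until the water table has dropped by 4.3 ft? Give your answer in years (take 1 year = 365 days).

A = 690 hectares = 6.9 × 10^6 m²
Δh = 4.3 ft = 1.311 m
ΔV = Sy × A × Δh = 0.14 × 6.9 × 10^6 × 1.311 = 1.266 × 10^6 m³
Net withdrawal = 7.59 − 2.61 = 4.98 ML/d = 4980 m³/d
t = ΔV / Q = 1.266 × 10^6 m³ / 4980 m³/d = 254.2 d
t = 254.2 d ≈ 0.6965 years

t ≈ 0.697 years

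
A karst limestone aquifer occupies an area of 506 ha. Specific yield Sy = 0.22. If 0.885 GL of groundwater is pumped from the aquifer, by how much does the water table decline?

Δh ≈ 0.795 m

A = 506 ha = 5.06 × 10^6 m²
ΔV = 0.885 GL = 8.85 × 10^5 m³
Δh = ΔV / (Sy × A) = 8.85 × 10^5 m³ / (0.22 × 5.06 × 10^6 m²) = 0.795 m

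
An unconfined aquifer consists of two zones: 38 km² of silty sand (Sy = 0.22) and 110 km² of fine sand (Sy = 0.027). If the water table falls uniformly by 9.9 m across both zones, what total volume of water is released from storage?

ΔV ≈ 1.12 × 10^8 m³

A₁ = 38 km² = 3.8 × 10^7 m²; A₂ = 110 km² = 1.1 × 10^8 m²
ΔV₁ = 0.22 × 3.8 × 10^7 × 9.9 = 8.276 × 10^7 m³
ΔV₂ = 0.027 × 1.1 × 10^8 × 9.9 = 2.94 × 10^7 m³
ΔV = ΔV₁ + ΔV₂ = 1.122 × 10^8 m³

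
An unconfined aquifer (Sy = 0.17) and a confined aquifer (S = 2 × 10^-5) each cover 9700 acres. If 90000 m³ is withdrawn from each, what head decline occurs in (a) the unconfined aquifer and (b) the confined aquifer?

A = 9700 acres = 3.925 × 10^7 m²
Unconfined: Δh_u = ΔV/(Sy·A) = 90000/(0.17 × 3.925 × 10^7) = 0.01349 m
Confined: Δh_c = ΔV/(S·A) = 90000/(2 × 10^-5 × 3.925 × 10^7) = 114.6 m

Δh_u ≈ 0.0135 m; Δh_c ≈ 115 m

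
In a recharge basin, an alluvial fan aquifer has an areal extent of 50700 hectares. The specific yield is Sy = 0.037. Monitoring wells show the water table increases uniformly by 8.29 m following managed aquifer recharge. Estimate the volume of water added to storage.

A = 50700 hectares = 5.07 × 10^8 m²
ΔV = Sy × A × Δh = 0.037 × 5.07 × 10^8 m² × 8.29 m = 1.555 × 10^8 m³

ΔV ≈ 1.56 × 10^8 m³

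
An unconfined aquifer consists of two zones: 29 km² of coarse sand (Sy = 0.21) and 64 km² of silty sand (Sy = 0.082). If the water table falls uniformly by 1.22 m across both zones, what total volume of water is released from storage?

A₁ = 29 km² = 2.9 × 10^7 m²; A₂ = 64 km² = 6.4 × 10^7 m²
ΔV₁ = 0.21 × 2.9 × 10^7 × 1.22 = 7.43 × 10^6 m³
ΔV₂ = 0.082 × 6.4 × 10^7 × 1.22 = 6.403 × 10^6 m³
ΔV = ΔV₁ + ΔV₂ = 1.383 × 10^7 m³

ΔV ≈ 1.38 × 10^7 m³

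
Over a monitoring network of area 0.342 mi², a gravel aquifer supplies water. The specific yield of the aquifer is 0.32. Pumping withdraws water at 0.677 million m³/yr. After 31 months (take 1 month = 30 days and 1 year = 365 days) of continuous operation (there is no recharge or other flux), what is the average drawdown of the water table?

Δh ≈ 6.09 m

A = 0.342 mi² = 8.858 × 10^5 m²
Q = 0.677 million m³/yr = 1855 m³/d
t = 31 months = 930 d
ΔV = Q × t = 1855 m³/d × 930 d = 1.725 × 10^6 m³
Δh = ΔV / (Sy × A) = 1.725 × 10^6 / (0.32 × 8.858 × 10^5) = 6.086 m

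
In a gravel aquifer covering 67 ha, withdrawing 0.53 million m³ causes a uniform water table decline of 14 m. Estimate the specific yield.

Sy ≈ 0.057

A = 67 ha = 6.7 × 10^5 m²
ΔV = 0.53 million m³ = 5.3 × 10^5 m³
Sy = ΔV / (A × Δh) = 5.3 × 10^5 m³ / (6.7 × 10^5 m² × 14 m) = 0.0565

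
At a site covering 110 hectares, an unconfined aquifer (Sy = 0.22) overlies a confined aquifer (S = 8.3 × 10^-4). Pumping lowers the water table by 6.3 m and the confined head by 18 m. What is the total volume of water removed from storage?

A = 110 hectares = 1.1 × 10^6 m²
Unconfined: ΔV_u = Sy × A × Δh_u = 0.22 × 1.1 × 10^6 × 6.3 = 1.525 × 10^6 m³
Confined: ΔV_c = S × A × Δh_c = 8.3 × 10^-4 × 1.1 × 10^6 × 18 = 16430 m³
Total ΔV = 1.525 × 10^6 + 16430 = 1.541 × 10^6 m³

ΔV ≈ 1.54 × 10^6 m³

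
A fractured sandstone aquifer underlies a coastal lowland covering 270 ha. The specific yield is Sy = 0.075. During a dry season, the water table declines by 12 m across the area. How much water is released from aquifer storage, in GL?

ΔV ≈ 2.43 GL

A = 270 ha = 2.7 × 10^6 m²
ΔV = Sy × A × Δh = 0.075 × 2.7 × 10^6 m² × 12 m = 2.43 × 10^6 m³
ΔV = 2.43 × 10^6 m³ = 2.43 GL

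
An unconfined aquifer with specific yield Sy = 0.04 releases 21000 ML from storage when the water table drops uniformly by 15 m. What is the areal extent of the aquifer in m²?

ΔV = 21000 ML = 2.1 × 10^7 m³
A = ΔV / (Sy × Δh) = 2.1 × 10^7 / (0.04 × 15) = 3.5 × 10^7 m²

A ≈ 3.5 × 10^7 m²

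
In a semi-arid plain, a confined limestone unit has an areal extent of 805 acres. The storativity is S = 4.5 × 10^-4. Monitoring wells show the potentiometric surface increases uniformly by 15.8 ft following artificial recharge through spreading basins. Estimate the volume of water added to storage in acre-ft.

A = 805 acres = 3.258 × 10^6 m²
Δh = 15.8 ft = 4.816 m
ΔV = S × A × Δh = 4.5 × 10^-4 × 3.258 × 10^6 m² × 4.816 m = 7060 m³
ΔV = 7060 m³ = 5.724 acre-ft

ΔV ≈ 5.72 acre-ft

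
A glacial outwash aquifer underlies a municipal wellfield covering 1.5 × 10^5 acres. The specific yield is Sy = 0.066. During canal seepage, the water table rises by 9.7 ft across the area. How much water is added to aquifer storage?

A = 1.5 × 10^5 acres = 6.07 × 10^8 m²
Δh = 9.7 ft = 2.957 m
ΔV = Sy × A × Δh = 0.066 × 6.07 × 10^8 m² × 2.957 m = 1.185 × 10^8 m³

ΔV ≈ 1.18 × 10^8 m³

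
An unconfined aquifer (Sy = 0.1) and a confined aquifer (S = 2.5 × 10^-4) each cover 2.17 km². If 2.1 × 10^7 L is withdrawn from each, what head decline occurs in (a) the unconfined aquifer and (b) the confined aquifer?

A = 2.17 km² = 2.17 × 10^6 m²
ΔV = 2.1 × 10^7 L = 21000 m³
Unconfined: Δh_u = ΔV/(Sy·A) = 21000/(0.1 × 2.17 × 10^6) = 0.09677 m
Confined: Δh_c = ΔV/(S·A) = 21000/(2.5 × 10^-4 × 2.17 × 10^6) = 38.71 m

Δh_u ≈ 0.0968 m; Δh_c ≈ 38.7 m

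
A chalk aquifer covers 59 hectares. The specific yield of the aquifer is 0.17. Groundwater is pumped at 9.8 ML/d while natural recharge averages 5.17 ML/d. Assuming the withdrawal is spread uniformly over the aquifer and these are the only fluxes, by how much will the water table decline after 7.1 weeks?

Δh ≈ 2.29 m

A = 59 hectares = 5.9 × 10^5 m²
Net abstraction = 9.8 − 5.17 = 4.63 ML/d
Q_net = 4.63 ML/d = 4630 m³/d
t = 7.1 weeks = 49.7 d
ΔV = Q × t = 4630 m³/d × 49.7 d = 2.301 × 10^5 m³
Δh = ΔV / (Sy × A) = 2.301 × 10^5 / (0.17 × 5.9 × 10^5) = 2.294 m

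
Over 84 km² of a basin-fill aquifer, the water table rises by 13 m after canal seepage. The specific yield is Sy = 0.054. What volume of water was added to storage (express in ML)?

A = 84 km² = 8.4 × 10^7 m²
ΔV = Sy × A × Δh = 0.054 × 8.4 × 10^7 m² × 13 m = 5.897 × 10^7 m³
ΔV = 5.897 × 10^7 m³ = 58970 ML

ΔV ≈ 59000 ML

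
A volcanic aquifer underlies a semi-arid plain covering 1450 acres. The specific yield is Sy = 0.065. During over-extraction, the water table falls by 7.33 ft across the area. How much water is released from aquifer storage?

ΔV ≈ 8.52 × 10^5 m³

A = 1450 acres = 5.868 × 10^6 m²
Δh = 7.33 ft = 2.234 m
ΔV = Sy × A × Δh = 0.065 × 5.868 × 10^6 m² × 2.234 m = 8.522 × 10^5 m³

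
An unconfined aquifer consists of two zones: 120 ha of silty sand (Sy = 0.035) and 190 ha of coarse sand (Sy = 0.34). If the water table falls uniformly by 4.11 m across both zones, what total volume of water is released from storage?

A₁ = 120 ha = 1.2 × 10^6 m²; A₂ = 190 ha = 1.9 × 10^6 m²
ΔV₁ = 0.035 × 1.2 × 10^6 × 4.11 = 1.726 × 10^5 m³
ΔV₂ = 0.34 × 1.9 × 10^6 × 4.11 = 2.655 × 10^6 m³
ΔV = ΔV₁ + ΔV₂ = 2.828 × 10^6 m³

ΔV ≈ 2.83 × 10^6 m³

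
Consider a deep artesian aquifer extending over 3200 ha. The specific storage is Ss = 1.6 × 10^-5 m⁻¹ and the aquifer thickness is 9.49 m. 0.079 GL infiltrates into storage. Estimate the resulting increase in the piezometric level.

Δh ≈ 16.3 m

S = Ss × b = 1.6 × 10^-5 m⁻¹ × 9.49 m = 1.518 × 10^-4
A = 3200 ha = 3.2 × 10^7 m²
ΔV = 0.079 GL = 79000 m³
Δh = ΔV / (S × A) = 79000 m³ / (1.518 × 10^-4 × 3.2 × 10^7 m²) = 16.26 m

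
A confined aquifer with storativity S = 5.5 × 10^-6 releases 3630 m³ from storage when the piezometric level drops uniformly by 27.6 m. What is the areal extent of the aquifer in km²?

A ≈ 23.9 km²

A = ΔV / (S × Δh) = 3630 / (5.5 × 10^-6 × 27.6) = 2.391 × 10^7 m²
A = 2.391 × 10^7 m² = 23.91 km²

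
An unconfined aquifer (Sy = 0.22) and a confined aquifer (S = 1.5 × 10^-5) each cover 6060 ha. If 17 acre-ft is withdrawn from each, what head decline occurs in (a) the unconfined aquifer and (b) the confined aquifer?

A = 6060 ha = 6.06 × 10^7 m²
ΔV = 17 acre-ft = 20970 m³
Unconfined: Δh_u = ΔV/(Sy·A) = 20970/(0.22 × 6.06 × 10^7) = 0.001573 m
Confined: Δh_c = ΔV/(S·A) = 20970/(1.5 × 10^-5 × 6.06 × 10^7) = 23.07 m

Δh_u ≈ 0.00157 m; Δh_c ≈ 23.1 m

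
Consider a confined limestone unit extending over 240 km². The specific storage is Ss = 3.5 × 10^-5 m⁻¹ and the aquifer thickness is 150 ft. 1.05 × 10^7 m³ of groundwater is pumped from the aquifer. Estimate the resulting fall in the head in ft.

Δh ≈ 89.7 ft

b = 150 ft = 45.72 m
S = Ss × b = 3.5 × 10^-5 m⁻¹ × 45.72 m = 1.6 × 10^-3
A = 240 km² = 2.4 × 10^8 m²
Δh = ΔV / (S × A) = 1.05 × 10^7 m³ / (0.0016 × 2.4 × 10^8 m²) = 27.34 m
Δh = 27.34 m = 89.7 ft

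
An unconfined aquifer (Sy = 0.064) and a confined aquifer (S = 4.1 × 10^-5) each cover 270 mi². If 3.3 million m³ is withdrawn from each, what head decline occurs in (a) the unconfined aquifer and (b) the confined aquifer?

Δh_u ≈ 0.0737 m; Δh_c ≈ 115 m

A = 270 mi² = 6.993 × 10^8 m²
ΔV = 3.3 million m³ = 3.3 × 10^6 m³
Unconfined: Δh_u = ΔV/(Sy·A) = 3.3 × 10^6/(0.064 × 6.993 × 10^8) = 0.07373 m
Confined: Δh_c = ΔV/(S·A) = 3.3 × 10^6/(4.1 × 10^-5 × 6.993 × 10^8) = 115.1 m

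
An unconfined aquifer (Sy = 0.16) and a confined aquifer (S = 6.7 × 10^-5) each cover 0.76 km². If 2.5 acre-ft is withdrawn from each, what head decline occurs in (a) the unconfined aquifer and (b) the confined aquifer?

A = 0.76 km² = 7.6 × 10^5 m²
ΔV = 2.5 acre-ft = 3084 m³
Unconfined: Δh_u = ΔV/(Sy·A) = 3084/(0.16 × 7.6 × 10^5) = 0.02536 m
Confined: Δh_c = ΔV/(S·A) = 3084/(6.7 × 10^-5 × 7.6 × 10^5) = 60.56 m

Δh_u ≈ 0.0254 m; Δh_c ≈ 60.6 m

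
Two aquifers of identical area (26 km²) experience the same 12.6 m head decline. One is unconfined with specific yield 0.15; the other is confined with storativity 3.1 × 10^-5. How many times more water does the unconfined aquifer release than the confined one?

A = 26 km² = 2.6 × 10^7 m²
Unconfined: ΔV_u = Sy × A × Δh = 0.15 × 2.6 × 10^7 × 12.6 = 4.914 × 10^7 m³
Confined: ΔV_c = S × A × Δh = 3.1 × 10^-5 × 2.6 × 10^7 × 12.6 = 10160 m³
Ratio = ΔV_u / ΔV_c = Sy / S = 0.15 / 3.1 × 10^-5 = 4839

ΔV_u / ΔV_c ≈ 4840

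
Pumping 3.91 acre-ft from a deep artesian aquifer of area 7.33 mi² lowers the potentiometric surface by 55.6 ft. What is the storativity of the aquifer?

A = 7.33 mi² = 1.898 × 10^7 m²
Δh = 55.6 ft = 16.95 m
ΔV = 3.91 acre-ft = 4823 m³
S = ΔV / (A × Δh) = 4823 m³ / (1.898 × 10^7 m² × 16.95 m) = 1.499 × 10^-5

S ≈ 1.5 × 10^-5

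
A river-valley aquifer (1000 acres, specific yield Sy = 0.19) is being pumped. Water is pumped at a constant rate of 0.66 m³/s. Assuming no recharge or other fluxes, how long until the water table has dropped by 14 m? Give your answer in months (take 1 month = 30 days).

t ≈ 6.29 months

A = 1000 acres = 4.047 × 10^6 m²
ΔV = Sy × A × Δh = 0.19 × 4.047 × 10^6 × 14 = 1.076 × 10^7 m³
Q = 0.66 m³/s = 57020 m³/d
t = ΔV / Q = 1.076 × 10^7 m³ / 57020 m³/d = 188.8 d
t = 188.8 d ≈ 6.292 months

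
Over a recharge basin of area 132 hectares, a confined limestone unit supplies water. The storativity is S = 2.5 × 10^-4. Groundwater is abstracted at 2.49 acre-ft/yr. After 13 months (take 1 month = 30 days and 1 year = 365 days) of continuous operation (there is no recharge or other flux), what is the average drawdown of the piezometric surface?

Δh ≈ 9.94 m

A = 132 hectares = 1.32 × 10^6 m²
Q = 2.49 acre-ft/yr = 8.415 m³/d
t = 13 months = 390 d
ΔV = Q × t = 8.415 m³/d × 390 d = 3282 m³
Δh = ΔV / (S × A) = 3282 / (2.5 × 10^-4 × 1.32 × 10^6) = 9.945 m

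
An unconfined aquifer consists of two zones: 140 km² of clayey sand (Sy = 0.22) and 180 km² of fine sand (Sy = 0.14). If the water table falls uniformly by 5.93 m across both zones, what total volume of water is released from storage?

A₁ = 140 km² = 1.4 × 10^8 m²; A₂ = 180 km² = 1.8 × 10^8 m²
ΔV₁ = 0.22 × 1.4 × 10^8 × 5.93 = 1.826 × 10^8 m³
ΔV₂ = 0.14 × 1.8 × 10^8 × 5.93 = 1.494 × 10^8 m³
ΔV = ΔV₁ + ΔV₂ = 3.321 × 10^8 m³

ΔV ≈ 3.32 × 10^8 m³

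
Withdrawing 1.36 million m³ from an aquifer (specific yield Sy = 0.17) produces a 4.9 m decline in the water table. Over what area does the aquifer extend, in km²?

A ≈ 1.63 km²

ΔV = 1.36 million m³ = 1.36 × 10^6 m³
A = ΔV / (Sy × Δh) = 1.36 × 10^6 / (0.17 × 4.9) = 1.633 × 10^6 m²
A = 1.633 × 10^6 m² = 1.633 km²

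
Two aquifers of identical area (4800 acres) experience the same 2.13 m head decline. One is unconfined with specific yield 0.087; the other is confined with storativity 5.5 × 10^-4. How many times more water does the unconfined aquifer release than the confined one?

ΔV_u / ΔV_c ≈ 158

A = 4800 acres = 1.942 × 10^7 m²
Unconfined: ΔV_u = Sy × A × Δh = 0.087 × 1.942 × 10^7 × 2.13 = 3.6 × 10^6 m³
Confined: ΔV_c = S × A × Δh = 5.5 × 10^-4 × 1.942 × 10^7 × 2.13 = 22760 m³
Ratio = ΔV_u / ΔV_c = Sy / S = 0.087 / 5.5 × 10^-4 = 158.2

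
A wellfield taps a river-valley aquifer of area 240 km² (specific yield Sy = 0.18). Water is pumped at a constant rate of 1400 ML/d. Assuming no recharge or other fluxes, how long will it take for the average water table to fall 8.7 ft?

A = 240 km² = 2.4 × 10^8 m²
Δh = 8.7 ft = 2.652 m
ΔV = Sy × A × Δh = 0.18 × 2.4 × 10^8 × 2.652 = 1.146 × 10^8 m³
Q = 1400 ML/d = 1.4 × 10^6 m³/d
t = ΔV / Q = 1.146 × 10^8 m³ / 1.4 × 10^6 m³/d = 81.83 d

t ≈ 81.8 days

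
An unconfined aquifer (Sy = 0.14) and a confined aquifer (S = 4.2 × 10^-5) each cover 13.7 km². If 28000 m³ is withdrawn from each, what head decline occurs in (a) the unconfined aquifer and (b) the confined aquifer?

Δh_u ≈ 0.0146 m; Δh_c ≈ 48.7 m

A = 13.7 km² = 1.37 × 10^7 m²
Unconfined: Δh_u = ΔV/(Sy·A) = 28000/(0.14 × 1.37 × 10^7) = 0.0146 m
Confined: Δh_c = ΔV/(S·A) = 28000/(4.2 × 10^-5 × 1.37 × 10^7) = 48.66 m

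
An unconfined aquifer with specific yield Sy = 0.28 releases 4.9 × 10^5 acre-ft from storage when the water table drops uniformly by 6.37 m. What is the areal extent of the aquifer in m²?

A ≈ 3.39 × 10^8 m²

ΔV = 4.9 × 10^5 acre-ft = 6.044 × 10^8 m³
A = ΔV / (Sy × Δh) = 6.044 × 10^8 / (0.28 × 6.37) = 3.389 × 10^8 m²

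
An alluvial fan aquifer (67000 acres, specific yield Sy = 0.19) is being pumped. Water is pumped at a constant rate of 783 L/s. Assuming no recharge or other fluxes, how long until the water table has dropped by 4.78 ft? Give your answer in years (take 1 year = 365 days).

t ≈ 3.04 years

A = 67000 acres = 2.711 × 10^8 m²
Δh = 4.78 ft = 1.457 m
ΔV = Sy × A × Δh = 0.19 × 2.711 × 10^8 × 1.457 = 7.506 × 10^7 m³
Q = 783 L/s = 67650 m³/d
t = ΔV / Q = 7.506 × 10^7 m³ / 67650 m³/d = 1109 d
t = 1109 d ≈ 3.04 years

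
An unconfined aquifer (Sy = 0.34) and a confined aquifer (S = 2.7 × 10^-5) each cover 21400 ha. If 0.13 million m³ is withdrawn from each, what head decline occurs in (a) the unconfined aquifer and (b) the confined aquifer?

Δh_u ≈ 0.00179 m; Δh_c ≈ 22.5 m

A = 21400 ha = 2.14 × 10^8 m²
ΔV = 0.13 million m³ = 1.3 × 10^5 m³
Unconfined: Δh_u = ΔV/(Sy·A) = 1.3 × 10^5/(0.34 × 2.14 × 10^8) = 0.001787 m
Confined: Δh_c = ΔV/(S·A) = 1.3 × 10^5/(2.7 × 10^-5 × 2.14 × 10^8) = 22.5 m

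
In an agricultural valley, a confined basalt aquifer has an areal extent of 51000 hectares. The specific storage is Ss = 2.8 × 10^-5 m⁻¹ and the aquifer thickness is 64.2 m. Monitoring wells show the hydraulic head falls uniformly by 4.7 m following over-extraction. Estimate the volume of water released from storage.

S = Ss × b = 2.8 × 10^-5 m⁻¹ × 64.2 m = 1.798 × 10^-3
A = 51000 hectares = 5.1 × 10^8 m²
ΔV = S × A × Δh = 0.001798 × 5.1 × 10^8 m² × 4.7 m = 4.309 × 10^6 m³

ΔV ≈ 4.31 × 10^6 m³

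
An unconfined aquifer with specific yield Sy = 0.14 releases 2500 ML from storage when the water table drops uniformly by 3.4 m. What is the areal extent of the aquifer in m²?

ΔV = 2500 ML = 2.5 × 10^6 m³
A = ΔV / (Sy × Δh) = 2.5 × 10^6 / (0.14 × 3.4) = 5.252 × 10^6 m²

A ≈ 5.25 × 10^6 m²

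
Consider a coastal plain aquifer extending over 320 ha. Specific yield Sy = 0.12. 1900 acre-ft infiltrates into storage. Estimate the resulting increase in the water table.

Δh ≈ 6.1 m

A = 320 ha = 3.2 × 10^6 m²
ΔV = 1900 acre-ft = 2.344 × 10^6 m³
Δh = ΔV / (Sy × A) = 2.344 × 10^6 m³ / (0.12 × 3.2 × 10^6 m²) = 6.103 m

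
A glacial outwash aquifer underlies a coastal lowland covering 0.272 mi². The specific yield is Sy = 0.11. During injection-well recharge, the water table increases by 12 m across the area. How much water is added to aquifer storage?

A = 0.272 mi² = 7.045 × 10^5 m²
ΔV = Sy × A × Δh = 0.11 × 7.045 × 10^5 m² × 12 m = 9.299 × 10^5 m³

ΔV ≈ 9.3 × 10^5 m³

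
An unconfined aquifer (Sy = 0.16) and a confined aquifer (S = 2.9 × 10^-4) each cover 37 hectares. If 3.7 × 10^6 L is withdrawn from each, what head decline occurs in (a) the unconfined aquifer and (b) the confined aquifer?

A = 37 hectares = 3.7 × 10^5 m²
ΔV = 3.7 × 10^6 L = 3700 m³
Unconfined: Δh_u = ΔV/(Sy·A) = 3700/(0.16 × 3.7 × 10^5) = 0.0625 m
Confined: Δh_c = ΔV/(S·A) = 3700/(2.9 × 10^-4 × 3.7 × 10^5) = 34.48 m

Δh_u ≈ 0.0625 m; Δh_c ≈ 34.5 m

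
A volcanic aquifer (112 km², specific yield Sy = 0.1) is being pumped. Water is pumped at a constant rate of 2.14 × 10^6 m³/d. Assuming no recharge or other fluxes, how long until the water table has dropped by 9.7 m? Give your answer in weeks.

t ≈ 7.25 weeks

A = 112 km² = 1.12 × 10^8 m²
ΔV = Sy × A × Δh = 0.1 × 1.12 × 10^8 × 9.7 = 1.086 × 10^8 m³
t = ΔV / Q = 1.086 × 10^8 m³ / 2.14 × 10^6 m³/d = 50.77 d
t = 50.77 d ≈ 7.252 weeks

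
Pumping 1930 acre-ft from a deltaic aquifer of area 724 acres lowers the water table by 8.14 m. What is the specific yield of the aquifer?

Sy ≈ 0.1

A = 724 acres = 2.93 × 10^6 m²
ΔV = 1930 acre-ft = 2.381 × 10^6 m³
Sy = ΔV / (A × Δh) = 2.381 × 10^6 m³ / (2.93 × 10^6 m² × 8.14 m) = 0.09982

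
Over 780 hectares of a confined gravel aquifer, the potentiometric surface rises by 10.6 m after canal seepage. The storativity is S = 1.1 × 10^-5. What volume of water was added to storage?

ΔV ≈ 909 m³

A = 780 hectares = 7.8 × 10^6 m²
ΔV = S × A × Δh = 1.1 × 10^-5 × 7.8 × 10^6 m² × 10.6 m = 909.5 m³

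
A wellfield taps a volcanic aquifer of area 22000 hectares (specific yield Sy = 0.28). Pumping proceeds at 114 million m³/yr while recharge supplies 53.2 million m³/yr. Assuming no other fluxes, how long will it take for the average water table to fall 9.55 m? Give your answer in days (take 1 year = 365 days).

t ≈ 3530 days

A = 22000 hectares = 2.2 × 10^8 m²
ΔV = Sy × A × Δh = 0.28 × 2.2 × 10^8 × 9.55 = 5.883 × 10^8 m³
Net withdrawal = 114 − 53.2 = 60.8 million m³/yr = 1.666 × 10^5 m³/d
t = ΔV / Q = 5.883 × 10^8 m³ / 1.666 × 10^5 m³/d = 3532 d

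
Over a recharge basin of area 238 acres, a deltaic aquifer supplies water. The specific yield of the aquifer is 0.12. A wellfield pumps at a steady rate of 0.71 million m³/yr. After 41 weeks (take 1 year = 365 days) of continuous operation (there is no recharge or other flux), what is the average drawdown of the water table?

Δh ≈ 4.83 m

A = 238 acres = 9.632 × 10^5 m²
Q = 0.71 million m³/yr = 1945 m³/d
t = 41 weeks = 287 d
ΔV = Q × t = 1945 m³/d × 287 d = 5.583 × 10^5 m³
Δh = ΔV / (Sy × A) = 5.583 × 10^5 / (0.12 × 9.632 × 10^5) = 4.83 m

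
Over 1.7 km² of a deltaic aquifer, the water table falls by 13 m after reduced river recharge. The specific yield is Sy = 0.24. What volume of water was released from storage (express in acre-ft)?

A = 1.7 km² = 1.7 × 10^6 m²
ΔV = Sy × A × Δh = 0.24 × 1.7 × 10^6 m² × 13 m = 5.304 × 10^6 m³
ΔV = 5.304 × 10^6 m³ = 4300 acre-ft

ΔV ≈ 4300 acre-ft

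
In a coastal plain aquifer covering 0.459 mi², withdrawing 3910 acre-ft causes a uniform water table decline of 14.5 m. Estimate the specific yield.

Sy ≈ 0.28

A = 0.459 mi² = 1.189 × 10^6 m²
ΔV = 3910 acre-ft = 4.823 × 10^6 m³
Sy = ΔV / (A × Δh) = 4.823 × 10^6 m³ / (1.189 × 10^6 m² × 14.5 m) = 0.2798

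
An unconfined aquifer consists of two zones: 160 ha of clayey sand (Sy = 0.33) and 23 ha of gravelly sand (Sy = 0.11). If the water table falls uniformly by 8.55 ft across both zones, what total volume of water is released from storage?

A₁ = 160 ha = 1.6 × 10^6 m²; A₂ = 23 ha = 2.3 × 10^5 m²
Δh = 8.55 ft = 2.606 m
ΔV₁ = 0.33 × 1.6 × 10^6 × 2.606 = 1.376 × 10^6 m³
ΔV₂ = 0.11 × 2.3 × 10^5 × 2.606 = 65930 m³
ΔV = ΔV₁ + ΔV₂ = 1.442 × 10^6 m³

ΔV ≈ 1.44 × 10^6 m³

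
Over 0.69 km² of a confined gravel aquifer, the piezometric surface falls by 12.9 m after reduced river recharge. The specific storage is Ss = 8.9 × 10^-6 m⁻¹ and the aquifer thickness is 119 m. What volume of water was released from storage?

S = Ss × b = 8.9 × 10^-6 m⁻¹ × 119 m = 1.059 × 10^-3
A = 0.69 km² = 6.9 × 10^5 m²
ΔV = S × A × Δh = 0.001059 × 6.9 × 10^5 m² × 12.9 m = 9427 m³

ΔV ≈ 9430 m³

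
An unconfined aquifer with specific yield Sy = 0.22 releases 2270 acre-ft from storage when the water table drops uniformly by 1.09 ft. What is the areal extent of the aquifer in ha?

A ≈ 3830 ha

Δh = 1.09 ft = 0.3322 m
ΔV = 2270 acre-ft = 2.8 × 10^6 m³
A = ΔV / (Sy × Δh) = 2.8 × 10^6 / (0.22 × 0.3322) = 3.831 × 10^7 m²
A = 3.831 × 10^7 m² = 3831 ha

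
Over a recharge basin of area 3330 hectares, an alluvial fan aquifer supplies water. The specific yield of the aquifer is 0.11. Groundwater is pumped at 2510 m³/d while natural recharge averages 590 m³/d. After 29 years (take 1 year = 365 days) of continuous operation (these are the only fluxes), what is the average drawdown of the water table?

Δh ≈ 5.55 m

A = 3330 hectares = 3.33 × 10^7 m²
Net abstraction = 2510 − 590 = 1920 m³/d
t = 29 years = 10580 d
ΔV = Q × t = 1920 m³/d × 10580 d = 2.032 × 10^7 m³
Δh = ΔV / (Sy × A) = 2.032 × 10^7 / (0.11 × 3.33 × 10^7) = 5.548 m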